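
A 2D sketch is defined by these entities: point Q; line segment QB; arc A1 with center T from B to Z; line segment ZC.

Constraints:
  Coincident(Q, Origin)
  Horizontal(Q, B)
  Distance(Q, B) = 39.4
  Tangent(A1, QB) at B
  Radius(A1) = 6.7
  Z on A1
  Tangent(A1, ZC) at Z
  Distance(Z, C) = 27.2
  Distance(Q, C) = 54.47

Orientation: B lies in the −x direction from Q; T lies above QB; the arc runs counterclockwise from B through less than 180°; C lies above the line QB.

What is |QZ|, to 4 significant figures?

34.26

Q is at the origin; Q and B share the same y with |QB| = 39.4 and B on the −x side, so B = (-39.40, 0.000). The tangent condition forces TB to be normal to QB, so T = B + (0, 6.7) = (-39.40, 6.700). Since TZ ⟂ ZC (tangency), |TC| = √(6.7² + 27.2²) = 28.01 regardless of where Z sits on A1. So C lies on both circle(Q, 54.47) and circle(T, 28.01); the above-QB intersection is C = (-42.08, 34.58). Z is the foot of the tangent from C: Z = (-33.08, 8.918).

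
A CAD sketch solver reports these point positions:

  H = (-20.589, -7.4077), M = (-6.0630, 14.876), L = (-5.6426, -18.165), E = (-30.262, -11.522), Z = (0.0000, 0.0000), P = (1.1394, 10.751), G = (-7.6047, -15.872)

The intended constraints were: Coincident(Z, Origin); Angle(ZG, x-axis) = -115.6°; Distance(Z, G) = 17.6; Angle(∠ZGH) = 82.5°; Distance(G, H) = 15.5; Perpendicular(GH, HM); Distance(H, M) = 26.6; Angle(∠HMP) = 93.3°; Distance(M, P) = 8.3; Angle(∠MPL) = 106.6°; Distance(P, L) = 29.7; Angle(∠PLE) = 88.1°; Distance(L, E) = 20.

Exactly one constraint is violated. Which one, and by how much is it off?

Distance(L, E) = 20 — off by 5.50.

Z = (0.00, 0.00) ✓; ZG at -115.6° ✓; |ZG| = 17.60 ✓; ∠ZGH = 82.50° ✓; |GH| = 15.50 ✓; ∠(GH, HM) = 90.00° ✓; |HM| = 26.60 ✓; ∠HMP = 93.30° ✓; |MP| = 8.300 ✓; ∠MPL = 106.6° ✓; |PL| = 29.70 ✓; ∠PLE = 88.10° ✓; |LE| = 25.50 ✗.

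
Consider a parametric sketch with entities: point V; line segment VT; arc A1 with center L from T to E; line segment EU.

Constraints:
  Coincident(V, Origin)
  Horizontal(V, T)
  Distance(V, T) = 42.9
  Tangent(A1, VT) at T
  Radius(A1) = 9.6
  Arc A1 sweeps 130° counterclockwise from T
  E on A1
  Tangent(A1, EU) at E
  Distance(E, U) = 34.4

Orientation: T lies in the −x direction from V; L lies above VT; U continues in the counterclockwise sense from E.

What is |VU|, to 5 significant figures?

71.406

V is at the origin; V and T share the same y with |VT| = 42.9 and T on the −x side, so T = (-42.900, 0.0000). Tangency of A1 to VT means the radius LT is perpendicular to VT, so L = T + (0, 9.6) = (-42.900, 9.6000). On A1, T sits at bearing -90° from L; a 130° counterclockwise sweep puts E at bearing 40°, so E = L + 9.6·(cos 40°, sin 40°) = (-35.546, 15.771). Tangency of A1 to EU means the radius LE is perpendicular to EU, so EU runs along (−sin 40°, cos 40°); with |EU| = 34.4, U = (-57.658, 42.123). Then |VU| = |U − V| = 71.406.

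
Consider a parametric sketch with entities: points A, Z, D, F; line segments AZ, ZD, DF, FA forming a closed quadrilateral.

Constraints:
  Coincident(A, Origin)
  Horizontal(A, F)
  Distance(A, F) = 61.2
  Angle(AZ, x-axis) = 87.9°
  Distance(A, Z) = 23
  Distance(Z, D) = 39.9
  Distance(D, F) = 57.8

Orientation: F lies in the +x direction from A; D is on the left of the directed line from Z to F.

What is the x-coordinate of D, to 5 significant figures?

30.902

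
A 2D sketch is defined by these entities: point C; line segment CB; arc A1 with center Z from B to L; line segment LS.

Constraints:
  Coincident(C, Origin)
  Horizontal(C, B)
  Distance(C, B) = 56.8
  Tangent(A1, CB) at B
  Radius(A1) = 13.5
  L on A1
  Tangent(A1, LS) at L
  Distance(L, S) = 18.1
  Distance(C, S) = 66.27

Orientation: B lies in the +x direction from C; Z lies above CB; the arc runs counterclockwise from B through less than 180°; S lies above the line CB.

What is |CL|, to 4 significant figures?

70.73

C is at the origin; CB is horizontal with |CB| = 56.8 and B on the +x side, so B = (56.80, 0.000). A1 meets CB tangentially, so ZB is at right angles to CB, so Z = B + (0, 13.5) = (56.80, 13.50). Since ZL ⟂ LS (tangency), |ZS| = √(13.5² + 18.1²) = 22.58 regardless of where L sits on A1. So S lies on both circle(C, 66.27) and circle(Z, 22.58); the above-CB intersection is S = (55.61, 36.05). L is the foot of the tangent from S: L = (67.18, 22.13).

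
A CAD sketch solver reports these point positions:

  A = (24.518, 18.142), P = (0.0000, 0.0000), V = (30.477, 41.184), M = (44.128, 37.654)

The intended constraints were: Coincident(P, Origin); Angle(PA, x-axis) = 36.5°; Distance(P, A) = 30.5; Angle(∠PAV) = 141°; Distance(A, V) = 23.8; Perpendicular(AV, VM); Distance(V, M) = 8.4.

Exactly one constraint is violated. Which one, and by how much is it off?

Distance(V, M) = 8.4 — off by 5.70.

P = (0.00, 0.00) ✓; PA at 36.50° ✓; |PA| = 30.50 ✓; ∠PAV = 141.0° ✓; |AV| = 23.80 ✓; ∠(AV, VM) = 90.00° ✓; |VM| = 14.10 ✗.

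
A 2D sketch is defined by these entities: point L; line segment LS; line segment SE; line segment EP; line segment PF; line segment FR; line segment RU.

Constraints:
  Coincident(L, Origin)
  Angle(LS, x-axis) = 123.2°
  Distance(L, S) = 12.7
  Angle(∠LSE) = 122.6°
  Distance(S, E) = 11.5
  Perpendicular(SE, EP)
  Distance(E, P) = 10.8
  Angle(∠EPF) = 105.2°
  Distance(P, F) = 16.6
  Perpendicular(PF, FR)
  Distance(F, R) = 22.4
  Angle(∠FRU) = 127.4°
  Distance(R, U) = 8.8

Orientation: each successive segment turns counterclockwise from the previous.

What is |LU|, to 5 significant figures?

24.221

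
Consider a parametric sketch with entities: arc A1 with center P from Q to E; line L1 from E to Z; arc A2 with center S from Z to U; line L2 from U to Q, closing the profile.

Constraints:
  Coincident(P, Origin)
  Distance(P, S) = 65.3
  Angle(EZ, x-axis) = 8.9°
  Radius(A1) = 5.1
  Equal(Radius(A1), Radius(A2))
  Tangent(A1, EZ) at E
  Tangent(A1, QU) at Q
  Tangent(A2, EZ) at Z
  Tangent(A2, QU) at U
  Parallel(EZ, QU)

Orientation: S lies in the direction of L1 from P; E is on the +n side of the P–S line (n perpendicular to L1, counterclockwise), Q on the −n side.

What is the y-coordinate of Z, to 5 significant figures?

15.141

The slot axis is L1's direction at 8.9°, so u = (cos 8.9°, sin 8.9°) = (0.98796, 0.15471) and n = (−sin 8.9°, cos 8.9°) = (-0.15471, 0.98796). P is at the origin and S lies 65.3 along u from P, so S = 65.3·u = (64.514, 10.103). Tangency of A1 to both parallel lines with radius 5.1 puts E and Q at P ± 5.1·n: E = (-0.78902, 5.0386), Q = (0.78902, -5.0386). Equal radii place Z and U the same way about S: Z = S + 5.1·n = (63.725, 15.141), U = S − 5.1·n = (65.303, 5.0640). So Z.y = 15.141.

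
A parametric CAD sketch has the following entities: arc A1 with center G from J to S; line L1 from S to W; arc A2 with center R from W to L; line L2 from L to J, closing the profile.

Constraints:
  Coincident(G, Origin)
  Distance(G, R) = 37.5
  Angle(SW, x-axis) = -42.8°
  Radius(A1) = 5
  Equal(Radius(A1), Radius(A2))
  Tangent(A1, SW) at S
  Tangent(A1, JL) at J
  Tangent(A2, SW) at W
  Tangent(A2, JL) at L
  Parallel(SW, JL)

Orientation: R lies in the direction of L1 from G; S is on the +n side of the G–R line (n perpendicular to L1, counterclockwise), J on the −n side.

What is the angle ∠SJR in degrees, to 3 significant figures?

82.4°

The slot axis is L1's direction at -42.8°, so u = (cos -42.8°, sin -42.8°) = (0.734, -0.679) and n = (−sin -42.8°, cos -42.8°) = (0.679, 0.734). G is at the origin and R lies 37.5 along u from G, so R = 37.5·u = (27.5, -25.5). Tangency of A1 to both parallel lines with radius 5.0 puts S and J at G ± 5.0·n: S = (3.40, 3.67), J = (-3.40, -3.67). Then cos ∠SJR = JS·JR / (|JS||JR|), giving 82.4°.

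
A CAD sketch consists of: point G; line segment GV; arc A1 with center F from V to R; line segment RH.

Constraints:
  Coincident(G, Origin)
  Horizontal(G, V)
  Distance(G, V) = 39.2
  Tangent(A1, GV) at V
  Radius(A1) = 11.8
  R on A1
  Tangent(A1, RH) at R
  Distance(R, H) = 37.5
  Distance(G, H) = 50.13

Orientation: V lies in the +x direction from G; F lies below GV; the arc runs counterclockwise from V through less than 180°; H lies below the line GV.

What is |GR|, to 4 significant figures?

29.19

Checks: G.y = 0.00, V.y = 0.00 ✓; |FV| = 11.80 ✓; |FR| = 11.80 ✓; ∠(FR, RH) = 90.00° ✓; |RH| = 37.50 ✓; |GH| = 50.13 ✓.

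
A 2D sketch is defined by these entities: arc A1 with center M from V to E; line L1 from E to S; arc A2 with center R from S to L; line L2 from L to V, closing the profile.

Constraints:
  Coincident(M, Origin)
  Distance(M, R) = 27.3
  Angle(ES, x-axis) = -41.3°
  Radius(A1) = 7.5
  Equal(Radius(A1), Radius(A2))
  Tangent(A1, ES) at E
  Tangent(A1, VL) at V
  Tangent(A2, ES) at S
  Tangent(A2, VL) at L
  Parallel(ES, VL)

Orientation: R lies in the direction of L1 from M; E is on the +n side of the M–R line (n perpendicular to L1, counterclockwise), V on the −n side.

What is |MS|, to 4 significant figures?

28.31

Tangency of A1 to both parallel lines with radius 7.5 puts E and V at M ± 7.5·n: E = (4.950, 5.634), V = (-4.950, -5.634). Equal radii place S and L the same way about R: S = R + 7.5·n = (25.46, -12.38), L = R − 7.5·n = (15.56, -23.65). Then |MS| = |S − M| = 28.31.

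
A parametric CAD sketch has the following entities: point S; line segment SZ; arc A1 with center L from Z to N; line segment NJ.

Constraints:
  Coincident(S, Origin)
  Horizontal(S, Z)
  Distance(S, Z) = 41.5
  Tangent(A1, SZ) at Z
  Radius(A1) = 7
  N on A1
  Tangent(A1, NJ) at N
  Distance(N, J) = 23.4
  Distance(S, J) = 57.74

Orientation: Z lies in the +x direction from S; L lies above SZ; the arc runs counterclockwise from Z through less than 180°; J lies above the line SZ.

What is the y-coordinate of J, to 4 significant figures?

30.17

S is at the origin; S and Z share the same y with |SZ| = 41.5 and Z on the +x side, so Z = (41.50, 0.000). Tangency of A1 to SZ means the radius LZ is perpendicular to SZ, so L = Z + (0, 7) = (41.50, 7.000). Since LN ⟂ NJ (tangency), |LJ| = √(7.0² + 23.4²) = 24.42 regardless of where N sits on A1. So J lies on both circle(S, 57.74) and circle(L, 24.42); the above-SZ intersection is J = (49.23, 30.17). N is the foot of the tangent from J: N = (48.50, 6.780).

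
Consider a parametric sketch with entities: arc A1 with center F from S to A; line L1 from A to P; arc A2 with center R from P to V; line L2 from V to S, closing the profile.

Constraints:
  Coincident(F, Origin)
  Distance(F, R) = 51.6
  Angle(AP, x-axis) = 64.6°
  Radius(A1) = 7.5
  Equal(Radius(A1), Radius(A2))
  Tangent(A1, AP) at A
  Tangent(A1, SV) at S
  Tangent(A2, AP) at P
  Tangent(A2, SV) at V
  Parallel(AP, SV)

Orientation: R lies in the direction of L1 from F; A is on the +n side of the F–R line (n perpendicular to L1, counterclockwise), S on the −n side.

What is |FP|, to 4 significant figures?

52.14

The slot axis is L1's direction at 64.6°, so u = (cos 64.6°, sin 64.6°) = (0.4289, 0.9033) and n = (−sin 64.6°, cos 64.6°) = (-0.9033, 0.4289). F is at the origin and R lies 51.6 along u from F, so R = 51.6·u = (22.13, 46.61). Tangency of A1 to both parallel lines with radius 7.5 puts A and S at F ± 7.5·n: A = (-6.775, 3.217), S = (6.775, -3.217). Equal radii place P and V the same way about R: P = R + 7.5·n = (15.36, 49.83), V = R − 7.5·n = (28.91, 43.40). Then |FP| = |P − F| = 52.14.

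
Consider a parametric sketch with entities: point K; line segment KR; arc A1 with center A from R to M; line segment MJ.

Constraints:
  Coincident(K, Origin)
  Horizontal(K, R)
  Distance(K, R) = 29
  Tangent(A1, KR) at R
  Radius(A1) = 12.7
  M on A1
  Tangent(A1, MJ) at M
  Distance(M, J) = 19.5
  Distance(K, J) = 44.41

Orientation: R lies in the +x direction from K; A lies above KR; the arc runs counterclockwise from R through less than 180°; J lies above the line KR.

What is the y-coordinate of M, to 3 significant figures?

20.8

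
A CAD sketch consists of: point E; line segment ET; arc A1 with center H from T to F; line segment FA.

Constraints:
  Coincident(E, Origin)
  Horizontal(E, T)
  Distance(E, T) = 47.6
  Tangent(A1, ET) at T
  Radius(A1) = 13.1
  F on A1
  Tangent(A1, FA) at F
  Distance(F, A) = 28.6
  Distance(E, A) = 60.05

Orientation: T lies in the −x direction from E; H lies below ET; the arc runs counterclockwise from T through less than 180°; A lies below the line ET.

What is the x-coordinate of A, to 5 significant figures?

-41.015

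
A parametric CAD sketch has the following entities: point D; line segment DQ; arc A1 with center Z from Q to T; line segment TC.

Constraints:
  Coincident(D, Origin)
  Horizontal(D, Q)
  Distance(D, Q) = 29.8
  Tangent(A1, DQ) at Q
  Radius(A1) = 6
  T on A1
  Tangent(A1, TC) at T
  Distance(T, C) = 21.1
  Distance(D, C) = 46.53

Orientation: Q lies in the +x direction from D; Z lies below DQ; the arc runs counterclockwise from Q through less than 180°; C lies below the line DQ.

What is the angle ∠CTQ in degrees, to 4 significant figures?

115.4°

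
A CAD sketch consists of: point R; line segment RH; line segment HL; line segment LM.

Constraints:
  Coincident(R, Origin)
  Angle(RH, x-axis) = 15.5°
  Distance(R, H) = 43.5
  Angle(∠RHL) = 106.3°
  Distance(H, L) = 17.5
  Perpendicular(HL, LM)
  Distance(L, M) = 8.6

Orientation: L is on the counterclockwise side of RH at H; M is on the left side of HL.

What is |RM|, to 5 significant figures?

44.516

∠RHL = 106.3°, so HL runs at 15.5° + (180° − 106.3°) = 89.200° from the x-axis; with |HL| = 17.5, L = H + 17.5·(cos 89.200°, sin 89.200°) = (42.162, 29.123). HL ⟂ LM; with |LM| = 8.6 on the left of HL, M = L + 8.6·(-0.99990, 0.013962) = (33.563, 29.243). Then |RM| = |M − R| = 44.516.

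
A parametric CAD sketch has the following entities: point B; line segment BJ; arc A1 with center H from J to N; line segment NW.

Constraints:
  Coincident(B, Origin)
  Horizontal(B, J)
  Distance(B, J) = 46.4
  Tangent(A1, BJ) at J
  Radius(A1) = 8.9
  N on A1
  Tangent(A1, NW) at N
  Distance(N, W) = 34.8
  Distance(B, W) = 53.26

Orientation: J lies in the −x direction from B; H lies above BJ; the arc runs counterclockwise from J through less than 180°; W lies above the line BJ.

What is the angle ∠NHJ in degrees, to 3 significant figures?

81.8°

B is at the origin; B and J share the same y with |BJ| = 46.4 and J on the −x side, so J = (-46.4, 0.00). Tangency of A1 to BJ means the radius HJ is perpendicular to BJ, so H = J + (0, 8.9) = (-46.4, 8.90). Since HN ⟂ NW (tangency), |HW| = √(8.9² + 34.8²) = 35.9 regardless of where N sits on A1. So W lies on both circle(B, 53.26) and circle(H, 35.9); the above-BJ intersection is W = (-32.6, 42.1). N is the foot of the tangent from W: N = (-37.6, 7.64).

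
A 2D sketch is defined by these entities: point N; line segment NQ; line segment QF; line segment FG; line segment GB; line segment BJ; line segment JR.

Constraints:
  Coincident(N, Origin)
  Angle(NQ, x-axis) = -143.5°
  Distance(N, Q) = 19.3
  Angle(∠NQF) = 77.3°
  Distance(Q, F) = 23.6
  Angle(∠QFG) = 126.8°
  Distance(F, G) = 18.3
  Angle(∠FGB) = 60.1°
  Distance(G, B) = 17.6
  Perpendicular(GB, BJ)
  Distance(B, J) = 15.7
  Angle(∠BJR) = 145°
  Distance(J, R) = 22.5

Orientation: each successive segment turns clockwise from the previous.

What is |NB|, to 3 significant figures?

13.0

∠QFG = 126.8° gives FG at 60.6° from the x-axis; with |FG| = 18.3, G = (-16.1, 26.1). ∠FGB = 60.1° gives GB at -59.3° from the x-axis; with |GB| = 17.6, B = (-7.07, 10.9). Then |NB| = |B − N| = 13.0.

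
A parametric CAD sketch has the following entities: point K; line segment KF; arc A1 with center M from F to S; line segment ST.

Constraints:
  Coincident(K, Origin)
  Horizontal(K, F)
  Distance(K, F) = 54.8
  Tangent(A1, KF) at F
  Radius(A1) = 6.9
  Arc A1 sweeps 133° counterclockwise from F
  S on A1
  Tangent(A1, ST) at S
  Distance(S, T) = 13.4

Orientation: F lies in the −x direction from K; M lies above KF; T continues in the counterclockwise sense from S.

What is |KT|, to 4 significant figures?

62.66

K is at the origin; K and F share the same y with |KF| = 54.8 and F on the −x side, so F = (-54.80, 0.000). A1 meets KF tangentially, so MF is at right angles to KF, so M = F + (0, 6.9) = (-54.80, 6.900). On A1, F sits at bearing -90° from M; a 133° counterclockwise sweep puts S at bearing 43°, so S = M + 6.9·(cos 43°, sin 43°) = (-49.75, 11.61). Since A1 is tangent to ST there, MS ⟂ ST, so ST runs along (−sin 43°, cos 43°); with |ST| = 13.4, T = (-58.89, 21.41). Then |KT| = |T − K| = 62.66.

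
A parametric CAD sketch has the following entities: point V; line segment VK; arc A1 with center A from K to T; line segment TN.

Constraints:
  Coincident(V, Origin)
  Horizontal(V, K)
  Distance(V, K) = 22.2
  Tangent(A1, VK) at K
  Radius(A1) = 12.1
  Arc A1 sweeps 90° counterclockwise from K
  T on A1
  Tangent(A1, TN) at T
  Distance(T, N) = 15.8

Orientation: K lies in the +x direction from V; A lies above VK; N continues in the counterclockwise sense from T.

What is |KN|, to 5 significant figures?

30.411

V is at the origin; V and K share the same y with |VK| = 22.2 and K on the +x side, so K = (22.200, 0.0000). The tangent condition forces AK to be normal to VK, so A = K + (0, 12.1) = (22.200, 12.100). On A1, K sits at bearing -90° from A; a 90° counterclockwise sweep puts T at bearing 0°, so T = A + 12.1·(cos 0°, sin 0°) = (34.300, 12.100). The tangent condition forces AT to be normal to TN, so TN runs along (−sin 0°, cos 0°); with |TN| = 15.8, N = (34.300, 27.900). Then |KN| = |N − K| = 30.411.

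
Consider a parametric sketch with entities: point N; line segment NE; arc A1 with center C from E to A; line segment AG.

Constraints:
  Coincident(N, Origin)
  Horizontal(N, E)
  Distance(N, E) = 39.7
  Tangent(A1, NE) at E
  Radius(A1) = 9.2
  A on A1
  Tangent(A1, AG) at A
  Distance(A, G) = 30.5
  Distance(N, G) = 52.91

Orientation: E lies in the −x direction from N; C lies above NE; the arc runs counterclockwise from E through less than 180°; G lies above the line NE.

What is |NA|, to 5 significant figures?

32.228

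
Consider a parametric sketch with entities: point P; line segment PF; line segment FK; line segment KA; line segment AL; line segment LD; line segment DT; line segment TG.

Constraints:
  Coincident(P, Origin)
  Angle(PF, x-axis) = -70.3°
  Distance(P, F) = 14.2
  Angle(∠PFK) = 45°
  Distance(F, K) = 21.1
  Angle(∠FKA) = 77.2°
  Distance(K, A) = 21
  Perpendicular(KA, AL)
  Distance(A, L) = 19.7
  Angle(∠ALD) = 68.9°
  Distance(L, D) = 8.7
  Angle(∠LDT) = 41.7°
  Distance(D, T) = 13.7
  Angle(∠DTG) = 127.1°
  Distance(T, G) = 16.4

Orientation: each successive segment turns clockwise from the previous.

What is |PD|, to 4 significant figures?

8.034

KA ⟂ AL, so AL runs at -38.10°; with |AL| = 19.7, L = (14.17, 0.01840). ∠ALD = 68.9° gives LD at -149.2° from the x-axis; with |LD| = 8.7, D = (6.698, -4.436). Then |PD| = |D − P| = 8.034.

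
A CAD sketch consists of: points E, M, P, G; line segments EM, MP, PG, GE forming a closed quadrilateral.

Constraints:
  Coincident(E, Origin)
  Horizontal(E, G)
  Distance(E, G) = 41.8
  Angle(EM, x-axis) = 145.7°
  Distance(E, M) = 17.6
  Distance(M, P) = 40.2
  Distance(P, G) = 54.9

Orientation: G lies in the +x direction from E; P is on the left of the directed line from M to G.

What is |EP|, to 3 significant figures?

44.0

E is at the origin; E and G share the same y with |EG| = 41.8 and G in +x, so G = (41.8, 0). EM runs at 145.7° with |EM| = 17.6, so M = (-14.5, 9.92). P is determined by |MP| = 40.2 and |PG| = 54.9 together: it lies at the intersection of circle(M, 40.2) and circle(G, 54.9). With |MG| = 57.2, the foot of the radical line on MG is 16.4 from M and the perpendicular offset is √(40.2² − 16.4²) = 36.7. Taking the left-of-MG solution: P = (7.96, 43.2).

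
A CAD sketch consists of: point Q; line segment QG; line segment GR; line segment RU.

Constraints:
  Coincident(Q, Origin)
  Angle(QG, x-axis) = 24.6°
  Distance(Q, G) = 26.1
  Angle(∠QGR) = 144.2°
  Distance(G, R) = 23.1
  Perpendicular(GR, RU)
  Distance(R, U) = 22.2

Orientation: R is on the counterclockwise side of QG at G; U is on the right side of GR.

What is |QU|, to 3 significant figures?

58.0

∠QGR = 144.2°, so GR runs at 24.6° + (180° − 144.2°) = 60.4° from the x-axis; with |GR| = 23.1, R = G + 23.1·(cos 60.4°, sin 60.4°) = (35.1, 31.0). GR ⟂ RU; with |RU| = 22.2 on the right of GR, U = R + 22.2·(0.869, -0.494) = (54.4, 20.0). Then |QU| = |U − Q| = 58.0.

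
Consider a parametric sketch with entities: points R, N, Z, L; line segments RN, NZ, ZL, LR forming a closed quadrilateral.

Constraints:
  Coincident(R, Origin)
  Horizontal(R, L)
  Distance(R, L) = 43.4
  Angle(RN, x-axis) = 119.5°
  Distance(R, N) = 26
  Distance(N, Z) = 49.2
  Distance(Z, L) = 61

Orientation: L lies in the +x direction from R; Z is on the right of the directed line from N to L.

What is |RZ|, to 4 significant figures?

28.94

R is at the origin; R and L share the same y with |RL| = 43.4 and L in +x, so L = (43.4, 0). RN runs at 119.5° with |RN| = 26.0, so N = (-12.80, 22.63). Z is determined by |NZ| = 49.2 and |ZL| = 61.0 together: it lies at the intersection of circle(N, 49.2) and circle(L, 61.0). With |NL| = 60.59, the foot of the radical line on NL is 19.56 from N and the perpendicular offset is √(49.2² − 19.56²) = 45.14. Taking the right-of-NL solution: Z = (-11.52, -26.55).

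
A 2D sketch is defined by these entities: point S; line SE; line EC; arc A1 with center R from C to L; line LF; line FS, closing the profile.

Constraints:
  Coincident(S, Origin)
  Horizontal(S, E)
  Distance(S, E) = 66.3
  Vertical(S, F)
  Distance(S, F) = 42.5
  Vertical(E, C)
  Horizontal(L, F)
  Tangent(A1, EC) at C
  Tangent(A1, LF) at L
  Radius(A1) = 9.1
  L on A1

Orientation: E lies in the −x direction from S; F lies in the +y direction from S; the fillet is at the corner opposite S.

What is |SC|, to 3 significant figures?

74.2

S is at the origin; S and E share the same y with |SE| = 66.3 and E on the −x side, so E = (-66.3, 0.00). S and F share the same x with |SF| = 42.5 and F on the +y side, so F = (0.00, 42.5). The virtual corner opposite S is at (-66.3, 42.5). Tangency of A1 to EC means the radius RC is perpendicular to EC and tangency of A1 to LF means the radius RL is perpendicular to LF, with radius 9.1, so the center R sits 9.1 in from both sides at R = (-57.2, 33.4). That places the tangent points at C = (-66.3, 33.4) on EC and L = (-57.2, 42.5) on LF. Then |SC| = |C − S| = 74.2.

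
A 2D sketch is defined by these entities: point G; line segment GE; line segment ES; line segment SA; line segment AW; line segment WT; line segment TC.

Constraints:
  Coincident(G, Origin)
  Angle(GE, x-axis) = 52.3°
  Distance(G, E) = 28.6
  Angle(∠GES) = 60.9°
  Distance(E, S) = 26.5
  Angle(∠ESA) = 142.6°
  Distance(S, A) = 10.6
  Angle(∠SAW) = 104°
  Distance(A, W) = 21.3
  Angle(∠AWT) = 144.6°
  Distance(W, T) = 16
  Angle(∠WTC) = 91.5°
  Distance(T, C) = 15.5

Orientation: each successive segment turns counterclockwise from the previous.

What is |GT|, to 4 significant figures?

9.354

G is at the origin; GE runs at 52.3° with length 28.6, so E = (17.49, 22.63). ∠GES = 60.9° gives ES at 171.4° from the x-axis; with |ES| = 26.5, S = (-8.712, 26.59). ∠ESA = 142.6° gives SA at -151.2° from the x-axis; with |SA| = 10.6, A = (-18.00, 21.49). ∠SAW = 104.0° gives AW at -75.20° from the x-axis; with |AW| = 21.3, W = (-12.56, 0.8918). ∠AWT = 144.6° gives WT at -39.80° from the x-axis; with |WT| = 16.0, T = (-0.2677, -9.350). Then |GT| = |T − G| = 9.354.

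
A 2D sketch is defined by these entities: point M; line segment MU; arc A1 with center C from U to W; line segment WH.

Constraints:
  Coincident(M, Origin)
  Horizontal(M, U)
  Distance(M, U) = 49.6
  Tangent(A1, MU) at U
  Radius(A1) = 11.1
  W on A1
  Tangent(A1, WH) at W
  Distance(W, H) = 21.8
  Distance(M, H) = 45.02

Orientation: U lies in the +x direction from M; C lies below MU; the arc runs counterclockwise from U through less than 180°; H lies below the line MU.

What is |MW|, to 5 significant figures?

39.728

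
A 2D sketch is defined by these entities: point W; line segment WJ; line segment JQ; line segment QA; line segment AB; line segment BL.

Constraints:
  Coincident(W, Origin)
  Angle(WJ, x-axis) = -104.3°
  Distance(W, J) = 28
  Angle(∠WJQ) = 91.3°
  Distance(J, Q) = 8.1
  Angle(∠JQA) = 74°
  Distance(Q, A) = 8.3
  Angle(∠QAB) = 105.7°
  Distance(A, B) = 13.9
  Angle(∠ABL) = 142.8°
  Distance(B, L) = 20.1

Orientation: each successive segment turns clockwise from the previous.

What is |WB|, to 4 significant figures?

21.42

W is at the origin; WJ runs at -104.3° with length 28.0, so J = (-6.916, -27.13). ∠WJQ = 91.3° gives JQ at 167.0° from the x-axis; with |JQ| = 8.1, Q = (-14.81, -25.31). ∠JQA = 74.0° gives QA at 61.00° from the x-axis; with |QA| = 8.3, A = (-10.78, -18.05). ∠QAB = 105.7° gives AB at -13.30° from the x-axis; with |AB| = 13.9, B = (2.743, -21.25). Then |WB| = |B − W| = 21.42.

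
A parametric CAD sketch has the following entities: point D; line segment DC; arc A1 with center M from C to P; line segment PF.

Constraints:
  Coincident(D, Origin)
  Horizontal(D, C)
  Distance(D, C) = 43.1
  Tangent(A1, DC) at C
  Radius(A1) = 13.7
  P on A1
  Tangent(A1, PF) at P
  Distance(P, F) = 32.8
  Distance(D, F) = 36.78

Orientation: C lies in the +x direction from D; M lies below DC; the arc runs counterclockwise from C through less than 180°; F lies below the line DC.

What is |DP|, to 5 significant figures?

32.171

Checks: |MP| = 13.70 ✓; ∠(MP, PF) = 90.00° ✓; |PF| = 32.80 ✓; |DF| = 36.78 ✓.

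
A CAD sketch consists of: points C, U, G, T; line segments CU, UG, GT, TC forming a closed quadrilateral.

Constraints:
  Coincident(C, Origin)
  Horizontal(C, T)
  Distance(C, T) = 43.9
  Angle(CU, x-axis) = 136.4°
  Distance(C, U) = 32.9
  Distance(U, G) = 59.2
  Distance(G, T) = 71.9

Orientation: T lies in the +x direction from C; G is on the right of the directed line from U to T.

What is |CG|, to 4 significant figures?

40.56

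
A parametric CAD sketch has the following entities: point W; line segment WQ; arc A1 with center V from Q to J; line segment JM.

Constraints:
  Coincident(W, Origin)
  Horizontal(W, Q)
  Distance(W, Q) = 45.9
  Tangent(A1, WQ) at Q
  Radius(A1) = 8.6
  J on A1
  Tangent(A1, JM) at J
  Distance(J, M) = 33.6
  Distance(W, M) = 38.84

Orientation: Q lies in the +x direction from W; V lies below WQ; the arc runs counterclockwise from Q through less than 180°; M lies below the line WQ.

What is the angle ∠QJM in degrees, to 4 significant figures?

150.8°

W is at the origin; WQ is horizontal with |WQ| = 45.9 and Q on the +x side, so Q = (45.90, 0.000). Tangency of A1 to WQ means the radius VQ is perpendicular to WQ, so V = Q + (0, -8.6) = (45.90, -8.600). Since VJ ⟂ JM (tangency), |VM| = √(8.6² + 33.6²) = 34.68 regardless of where J sits on A1. So M lies on both circle(W, 38.84) and circle(V, 34.68); the below-WQ intersection is M = (20.96, -32.70). J is the foot of the tangent from M: J = (38.58, -4.090).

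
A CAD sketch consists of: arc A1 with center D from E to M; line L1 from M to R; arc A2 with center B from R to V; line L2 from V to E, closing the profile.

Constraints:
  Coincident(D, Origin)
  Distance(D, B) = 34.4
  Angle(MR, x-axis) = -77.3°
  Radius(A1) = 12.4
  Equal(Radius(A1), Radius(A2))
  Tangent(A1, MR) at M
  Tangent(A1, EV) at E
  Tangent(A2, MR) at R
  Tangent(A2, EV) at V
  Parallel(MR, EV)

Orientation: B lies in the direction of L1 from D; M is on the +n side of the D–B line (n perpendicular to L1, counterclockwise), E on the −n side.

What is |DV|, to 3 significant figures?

36.6

The slot axis is L1's direction at -77.3°, so u = (cos -77.3°, sin -77.3°) = (0.220, -0.976) and n = (−sin -77.3°, cos -77.3°) = (0.976, 0.220). D is at the origin and B lies 34.4 along u from D, so B = 34.4·u = (7.56, -33.6). Tangency of A1 to both parallel lines with radius 12.4 puts M and E at D ± 12.4·n: M = (12.1, 2.73), E = (-12.1, -2.73). Equal radii place R and V the same way about B: R = B + 12.4·n = (19.7, -30.8), V = B − 12.4·n = (-4.53, -36.3). Then |DV| = |V − D| = 36.6.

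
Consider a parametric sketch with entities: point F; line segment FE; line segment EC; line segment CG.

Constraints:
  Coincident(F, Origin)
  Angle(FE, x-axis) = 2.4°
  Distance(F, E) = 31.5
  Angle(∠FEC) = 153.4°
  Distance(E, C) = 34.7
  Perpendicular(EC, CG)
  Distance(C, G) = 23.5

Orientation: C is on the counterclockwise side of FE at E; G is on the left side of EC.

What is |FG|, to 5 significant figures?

63.564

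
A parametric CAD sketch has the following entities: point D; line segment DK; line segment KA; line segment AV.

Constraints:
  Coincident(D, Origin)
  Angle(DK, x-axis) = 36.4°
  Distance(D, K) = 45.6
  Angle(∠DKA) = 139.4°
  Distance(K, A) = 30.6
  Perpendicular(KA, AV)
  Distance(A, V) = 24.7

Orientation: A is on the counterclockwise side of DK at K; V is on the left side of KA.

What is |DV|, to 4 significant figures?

65.41

∠DKA = 139.4°, so KA runs at 36.4° + (180° − 139.4°) = 77.00° from the x-axis; with |KA| = 30.6, A = K + 30.6·(cos 77.00°, sin 77.00°) = (43.59, 56.88). KA is perpendicular to AV; with |AV| = 24.7 on the left of KA, V = A + 24.7·(-0.9744, 0.2250) = (19.52, 62.43). Then |DV| = |V − D| = 65.41.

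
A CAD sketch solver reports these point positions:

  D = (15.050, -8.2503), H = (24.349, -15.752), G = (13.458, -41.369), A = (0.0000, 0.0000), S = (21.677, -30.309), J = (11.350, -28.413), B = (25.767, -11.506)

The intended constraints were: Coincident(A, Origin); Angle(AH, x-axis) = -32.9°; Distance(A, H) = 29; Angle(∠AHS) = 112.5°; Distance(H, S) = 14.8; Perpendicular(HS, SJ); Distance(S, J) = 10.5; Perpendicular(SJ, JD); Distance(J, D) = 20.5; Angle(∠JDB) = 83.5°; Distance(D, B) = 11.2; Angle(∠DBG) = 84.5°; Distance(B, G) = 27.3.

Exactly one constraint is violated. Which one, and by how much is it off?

Distance(B, G) = 27.3 — off by 5.00.

A = (0.00, 0.00) ✓; AH at -32.90° ✓; |AH| = 29.00 ✓; ∠AHS = 112.5° ✓; |HS| = 14.80 ✓; ∠(HS, SJ) = 90.00° ✓; |SJ| = 10.50 ✓; ∠(SJ, JD) = 90.00° ✓; |JD| = 20.50 ✓; ∠JDB = 83.50° ✓; |DB| = 11.20 ✓; ∠DBG = 84.50° ✓; |BG| = 32.30 ✗.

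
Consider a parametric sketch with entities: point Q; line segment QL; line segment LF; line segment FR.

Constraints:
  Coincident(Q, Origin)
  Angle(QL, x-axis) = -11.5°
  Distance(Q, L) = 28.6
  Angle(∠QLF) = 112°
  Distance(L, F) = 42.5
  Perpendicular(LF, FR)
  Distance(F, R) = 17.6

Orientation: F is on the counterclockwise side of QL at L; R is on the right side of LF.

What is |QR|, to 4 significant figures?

69.12

Q is at the origin; QL runs at -11.5° with length 28.6, so L = 28.6·(cos -11.5°, sin -11.5°) = (28.03, -5.702). ∠QLF = 112.0°, so LF runs at -11.5° + (180° − 112.0°) = 56.50° from the x-axis; with |LF| = 42.5, F = L + 42.5·(cos 56.50°, sin 56.50°) = (51.48, 29.74). LF is perpendicular to FR; with |FR| = 17.6 on the right of LF, R = F + 17.6·(0.8339, -0.5519) = (66.16, 20.02). Then |QR| = |R − Q| = 69.12.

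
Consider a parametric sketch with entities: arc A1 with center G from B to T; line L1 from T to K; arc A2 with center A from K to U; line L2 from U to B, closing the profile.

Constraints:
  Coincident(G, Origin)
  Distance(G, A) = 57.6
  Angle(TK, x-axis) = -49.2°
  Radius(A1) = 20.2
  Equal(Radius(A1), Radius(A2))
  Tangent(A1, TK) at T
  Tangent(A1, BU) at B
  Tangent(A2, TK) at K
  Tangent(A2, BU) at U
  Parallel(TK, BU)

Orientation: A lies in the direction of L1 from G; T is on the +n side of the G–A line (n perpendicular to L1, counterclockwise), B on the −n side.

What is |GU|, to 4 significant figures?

61.04

The slot axis is L1's direction at -49.2°, so u = (cos -49.2°, sin -49.2°) = (0.6534, -0.7570) and n = (−sin -49.2°, cos -49.2°) = (0.7570, 0.6534). G is at the origin and A lies 57.6 along u from G, so A = 57.6·u = (37.64, -43.60). Tangency of A1 to both parallel lines with radius 20.2 puts T and B at G ± 20.2·n: T = (15.29, 13.20), B = (-15.29, -13.20). Equal radii place K and U the same way about A: K = A + 20.2·n = (52.93, -30.40), U = A − 20.2·n = (22.35, -56.80). Then |GU| = |U − G| = 61.04.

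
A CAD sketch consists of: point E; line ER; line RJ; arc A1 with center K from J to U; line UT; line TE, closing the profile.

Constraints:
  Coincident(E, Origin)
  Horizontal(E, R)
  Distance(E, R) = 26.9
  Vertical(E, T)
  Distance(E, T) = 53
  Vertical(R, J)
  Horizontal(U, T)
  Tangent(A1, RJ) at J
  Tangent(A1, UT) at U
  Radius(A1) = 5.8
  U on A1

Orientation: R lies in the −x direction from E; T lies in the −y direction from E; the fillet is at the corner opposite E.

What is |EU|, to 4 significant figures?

57.05

E is at the origin; ER is horizontal with |ER| = 26.9 and R on the −x side, so R = (-26.90, 0.000). E and T share the same x with |ET| = 53.0 and T on the −y side, so T = (0.000, -53.00). The virtual corner opposite E is at (-26.90, -53.00). The tangent condition forces KJ to be normal to RJ and the tangent condition forces KU to be normal to UT, with radius 5.8, so the center K sits 5.8 in from both sides at K = (-21.10, -47.20). That places the tangent points at J = (-26.90, -47.20) on RJ and U = (-21.10, -53.00) on UT. Then |EU| = |U − E| = 57.05.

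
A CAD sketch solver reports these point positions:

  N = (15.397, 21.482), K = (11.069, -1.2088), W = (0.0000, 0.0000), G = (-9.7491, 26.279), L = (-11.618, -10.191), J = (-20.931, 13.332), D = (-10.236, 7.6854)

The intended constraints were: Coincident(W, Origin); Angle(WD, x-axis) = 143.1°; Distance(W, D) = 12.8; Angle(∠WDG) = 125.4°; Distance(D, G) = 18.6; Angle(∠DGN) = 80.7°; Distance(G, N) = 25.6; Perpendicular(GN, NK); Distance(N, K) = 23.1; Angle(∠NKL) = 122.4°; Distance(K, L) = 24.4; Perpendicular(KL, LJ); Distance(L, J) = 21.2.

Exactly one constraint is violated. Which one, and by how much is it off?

Distance(L, J) = 21.2 — off by 4.10.

W = (0.00, 0.00) ✓; WD at 143.1° ✓; |WD| = 12.80 ✓; ∠WDG = 125.4° ✓; |DG| = 18.60 ✓; ∠DGN = 80.70° ✓; |GN| = 25.60 ✓; ∠(GN, NK) = 90.00° ✓; |NK| = 23.10 ✓; ∠NKL = 122.4° ✓; |KL| = 24.40 ✓; ∠(KL, LJ) = 90.00° ✓; |LJ| = 25.30 ✗.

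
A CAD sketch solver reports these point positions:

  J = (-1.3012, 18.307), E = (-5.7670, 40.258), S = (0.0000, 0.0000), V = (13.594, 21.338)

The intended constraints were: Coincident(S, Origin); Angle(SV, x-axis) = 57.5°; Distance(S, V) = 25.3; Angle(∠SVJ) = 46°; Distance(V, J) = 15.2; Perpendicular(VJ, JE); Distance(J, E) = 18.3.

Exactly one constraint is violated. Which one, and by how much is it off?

Distance(J, E) = 18.3 — off by 4.10.

S = (0.00, 0.00) ✓; SV at 57.50° ✓; |SV| = 25.30 ✓; ∠SVJ = 46.00° ✓; |VJ| = 15.20 ✓; ∠(VJ, JE) = 90.00° ✓; |JE| = 22.40 ✗.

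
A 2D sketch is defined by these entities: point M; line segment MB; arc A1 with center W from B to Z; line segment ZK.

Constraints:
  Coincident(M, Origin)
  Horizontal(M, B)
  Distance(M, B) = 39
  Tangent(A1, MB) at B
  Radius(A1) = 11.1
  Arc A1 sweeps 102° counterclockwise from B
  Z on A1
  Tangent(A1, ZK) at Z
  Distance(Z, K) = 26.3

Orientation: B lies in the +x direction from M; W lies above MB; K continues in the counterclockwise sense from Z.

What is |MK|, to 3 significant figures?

59.2

On A1, B sits at bearing -90° from W; a 102° counterclockwise sweep puts Z at bearing 12°, so Z = W + 11.1·(cos 12°, sin 12°) = (49.9, 13.4). Tangency of A1 to ZK means the radius WZ is perpendicular to ZK, so ZK runs along (−sin 12°, cos 12°); with |ZK| = 26.3, K = (44.4, 39.1). Then |MK| = |K − M| = 59.2.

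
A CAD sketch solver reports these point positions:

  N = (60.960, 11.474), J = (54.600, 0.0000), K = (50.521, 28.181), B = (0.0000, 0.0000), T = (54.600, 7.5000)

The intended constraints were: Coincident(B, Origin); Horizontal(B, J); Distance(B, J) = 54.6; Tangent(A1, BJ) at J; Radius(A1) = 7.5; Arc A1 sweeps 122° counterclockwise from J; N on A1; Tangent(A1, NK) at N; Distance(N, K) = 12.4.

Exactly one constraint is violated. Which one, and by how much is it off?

Distance(N, K) = 12.4 — off by 7.30.

B = (0.00, 0.00) ✓; B.y = 0.00, J.y = 0.00 ✓; |BJ| = 54.60 ✓; ∠(TJ, JB) = 90.00° ✓; |TJ| = 7.500 ✓; bearing(T→N) − bearing(T→J) = 122.0° ✓; |TN| = 7.499 ✓; ∠(TN, NK) = 90.00° ✓; |NK| = 19.70 ✗.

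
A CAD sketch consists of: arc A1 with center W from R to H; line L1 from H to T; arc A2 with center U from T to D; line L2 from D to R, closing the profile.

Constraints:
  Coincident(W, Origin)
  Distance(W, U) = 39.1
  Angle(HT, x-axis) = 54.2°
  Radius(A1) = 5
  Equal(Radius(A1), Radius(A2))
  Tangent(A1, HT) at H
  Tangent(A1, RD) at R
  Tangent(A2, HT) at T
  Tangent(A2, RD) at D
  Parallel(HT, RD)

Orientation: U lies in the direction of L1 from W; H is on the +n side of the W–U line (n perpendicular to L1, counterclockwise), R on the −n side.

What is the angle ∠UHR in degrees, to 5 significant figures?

82.713°

W is at the origin and U lies 39.1 along u from W, so U = 39.1·u = (22.872, 31.713). Tangency of A1 to both parallel lines with radius 5.0 puts H and R at W ± 5.0·n: H = (-4.0553, 2.9248), R = (4.0553, -2.9248). Then cos ∠UHR = HU·HR / (|HU||HR|), giving 82.713°.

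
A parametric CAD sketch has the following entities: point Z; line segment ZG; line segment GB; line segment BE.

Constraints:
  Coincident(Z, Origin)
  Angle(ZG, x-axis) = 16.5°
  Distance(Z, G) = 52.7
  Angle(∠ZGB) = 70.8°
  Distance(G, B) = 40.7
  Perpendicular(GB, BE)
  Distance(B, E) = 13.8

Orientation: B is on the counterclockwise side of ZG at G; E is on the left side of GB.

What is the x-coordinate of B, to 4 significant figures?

26.78

Z is at the origin; ZG runs at 16.5° with length 52.7, so G = 52.7·(cos 16.5°, sin 16.5°) = (50.53, 14.97). ∠ZGB = 70.8°, so GB runs at 16.5° + (180° − 70.8°) = 125.7° from the x-axis; with |GB| = 40.7, B = G + 40.7·(cos 125.7°, sin 125.7°) = (26.78, 48.02). So B.x = 26.78.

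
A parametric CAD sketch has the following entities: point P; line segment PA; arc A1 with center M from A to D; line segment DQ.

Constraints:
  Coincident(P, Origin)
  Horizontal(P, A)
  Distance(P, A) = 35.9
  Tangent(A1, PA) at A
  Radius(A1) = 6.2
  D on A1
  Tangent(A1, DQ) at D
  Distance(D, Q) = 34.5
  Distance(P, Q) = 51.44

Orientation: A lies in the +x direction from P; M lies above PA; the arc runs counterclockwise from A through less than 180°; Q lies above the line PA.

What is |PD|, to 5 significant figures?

42.578

P is at the origin; P and A share the same y with |PA| = 35.9 and A on the +x side, so A = (35.900, 0.0000). Tangency of A1 to PA means the radius MA is perpendicular to PA, so M = A + (0, 6.2) = (35.900, 6.2000). Since MD ⟂ DQ (tangency), |MQ| = √(6.2² + 34.5²) = 35.053 regardless of where D sits on A1. So Q lies on both circle(P, 51.44) and circle(M, 35.053); the above-PA intersection is Q = (31.157, 40.930). D is the foot of the tangent from Q: D = (41.798, 8.1122).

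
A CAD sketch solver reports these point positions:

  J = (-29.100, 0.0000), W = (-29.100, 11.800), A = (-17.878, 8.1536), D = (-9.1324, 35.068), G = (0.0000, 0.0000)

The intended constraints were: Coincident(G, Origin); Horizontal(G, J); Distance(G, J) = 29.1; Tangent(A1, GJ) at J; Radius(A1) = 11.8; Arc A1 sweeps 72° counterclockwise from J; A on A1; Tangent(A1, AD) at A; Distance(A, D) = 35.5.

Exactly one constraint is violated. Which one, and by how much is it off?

Distance(A, D) = 35.5 — off by 7.20.

G = (0.00, 0.00) ✓; G.y = 0.00, J.y = 0.00 ✓; |GJ| = 29.10 ✓; ∠(WJ, JG) = 90.00° ✓; |WJ| = 11.80 ✓; bearing(W→A) − bearing(W→J) = 72.00° ✓; |WA| = 11.80 ✓; ∠(WA, AD) = 90.00° ✓; |AD| = 28.30 ✗.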